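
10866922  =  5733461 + 5133461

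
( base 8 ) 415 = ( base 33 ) 85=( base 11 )225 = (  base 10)269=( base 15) 12E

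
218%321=218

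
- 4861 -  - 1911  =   - 2950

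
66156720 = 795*83216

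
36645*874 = 32027730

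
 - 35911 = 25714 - 61625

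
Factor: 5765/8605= 1153/1721 = 1153^1 * 1721^( - 1 )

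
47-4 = 43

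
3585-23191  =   -19606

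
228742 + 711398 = 940140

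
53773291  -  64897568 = - 11124277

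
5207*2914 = 15173198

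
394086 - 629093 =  - 235007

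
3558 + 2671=6229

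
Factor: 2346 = 2^1*3^1*17^1*23^1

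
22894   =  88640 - 65746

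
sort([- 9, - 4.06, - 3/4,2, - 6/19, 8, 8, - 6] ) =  [ - 9, - 6, - 4.06, - 3/4, - 6/19, 2, 8,8 ]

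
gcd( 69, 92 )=23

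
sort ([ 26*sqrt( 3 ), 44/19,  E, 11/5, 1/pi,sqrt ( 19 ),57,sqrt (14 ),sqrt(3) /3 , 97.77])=[1/pi , sqrt (3)/3, 11/5,44/19,E,sqrt( 14),sqrt(19 ),26 * sqrt( 3 ),57, 97.77 ] 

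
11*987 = 10857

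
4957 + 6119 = 11076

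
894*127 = 113538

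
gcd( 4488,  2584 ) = 136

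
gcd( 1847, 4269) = 1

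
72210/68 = 36105/34= 1061.91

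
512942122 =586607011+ - 73664889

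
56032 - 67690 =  - 11658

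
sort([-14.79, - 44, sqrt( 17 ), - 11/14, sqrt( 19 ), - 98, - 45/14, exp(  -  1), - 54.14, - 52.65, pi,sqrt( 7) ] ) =[ - 98, - 54.14, - 52.65, - 44, - 14.79,  -  45/14, - 11/14, exp ( - 1),sqrt(7 ),pi, sqrt( 17 ),  sqrt( 19 )]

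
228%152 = 76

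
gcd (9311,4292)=1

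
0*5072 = 0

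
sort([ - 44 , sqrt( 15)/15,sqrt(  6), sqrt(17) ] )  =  [  -  44, sqrt(15 ) /15, sqrt(6),sqrt(17)] 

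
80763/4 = 80763/4 = 20190.75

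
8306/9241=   8306/9241 = 0.90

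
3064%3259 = 3064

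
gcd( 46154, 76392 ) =2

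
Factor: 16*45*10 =7200 = 2^5*3^2 * 5^2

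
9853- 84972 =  - 75119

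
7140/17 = 420 = 420.00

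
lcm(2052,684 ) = 2052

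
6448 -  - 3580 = 10028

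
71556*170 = 12164520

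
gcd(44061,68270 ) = 1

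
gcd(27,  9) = 9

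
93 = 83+10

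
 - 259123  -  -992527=733404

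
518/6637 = 518/6637 = 0.08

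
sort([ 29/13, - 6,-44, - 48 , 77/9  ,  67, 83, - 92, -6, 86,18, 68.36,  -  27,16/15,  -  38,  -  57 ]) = [  -  92, - 57, - 48,  -  44 ,-38, - 27, - 6,  -  6 , 16/15,29/13,77/9,  18, 67, 68.36,83, 86 ]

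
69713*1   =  69713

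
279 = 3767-3488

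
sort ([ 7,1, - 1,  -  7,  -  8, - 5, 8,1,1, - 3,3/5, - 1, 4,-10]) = [ - 10,-8,-7 ,-5,-3,-1, - 1 , 3/5, 1, 1  ,  1, 4,7,  8]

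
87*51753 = 4502511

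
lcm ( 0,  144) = 0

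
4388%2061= 266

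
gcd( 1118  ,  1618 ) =2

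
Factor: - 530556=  -2^2*3^1*13^1 * 19^1 * 179^1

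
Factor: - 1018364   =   - 2^2*29^1 * 8779^1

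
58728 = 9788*6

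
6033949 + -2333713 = 3700236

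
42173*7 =295211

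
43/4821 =43/4821=   0.01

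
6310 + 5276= 11586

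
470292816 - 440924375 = 29368441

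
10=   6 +4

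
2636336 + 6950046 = 9586382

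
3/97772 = 3/97772 = 0.00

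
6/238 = 3/119  =  0.03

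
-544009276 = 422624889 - 966634165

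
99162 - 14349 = 84813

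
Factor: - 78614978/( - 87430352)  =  39307489/43715176 = 2^( - 3)*13^1*43^( - 1)*127079^( - 1) *3023653^1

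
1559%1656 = 1559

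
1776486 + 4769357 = 6545843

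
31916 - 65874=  - 33958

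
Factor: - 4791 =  - 3^1*1597^1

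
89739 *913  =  81931707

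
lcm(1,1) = 1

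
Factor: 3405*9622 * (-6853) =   -  224524222230=   -2^1*3^1*5^1*7^1*11^1*17^1*89^1*227^1*283^1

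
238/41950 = 119/20975 = 0.01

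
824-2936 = - 2112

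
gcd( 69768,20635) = 1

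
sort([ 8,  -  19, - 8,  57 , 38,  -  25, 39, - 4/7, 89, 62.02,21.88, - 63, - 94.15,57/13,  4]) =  [ - 94.15 , - 63, - 25, - 19, - 8,-4/7,  4,57/13,8 , 21.88,  38, 39, 57, 62.02, 89 ]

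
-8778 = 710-9488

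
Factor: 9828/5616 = 7/4 = 2^( - 2)*7^1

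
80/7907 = 80/7907 = 0.01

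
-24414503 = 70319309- 94733812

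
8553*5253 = 44928909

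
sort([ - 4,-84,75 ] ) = [-84,-4,75] 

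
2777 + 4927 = 7704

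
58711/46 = 1276 + 15/46 = 1276.33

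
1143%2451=1143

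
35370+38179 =73549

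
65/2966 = 65/2966 =0.02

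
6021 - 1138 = 4883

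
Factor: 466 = 2^1*233^1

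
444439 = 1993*223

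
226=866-640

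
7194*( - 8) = -57552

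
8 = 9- 1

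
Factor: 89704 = 2^3 * 11213^1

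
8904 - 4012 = 4892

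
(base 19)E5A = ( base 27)722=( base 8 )12047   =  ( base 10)5159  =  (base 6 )35515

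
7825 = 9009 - 1184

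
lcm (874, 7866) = 7866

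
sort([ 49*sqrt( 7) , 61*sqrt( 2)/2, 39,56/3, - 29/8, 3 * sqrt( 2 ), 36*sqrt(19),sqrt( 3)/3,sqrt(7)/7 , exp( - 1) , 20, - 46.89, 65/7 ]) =[-46.89, - 29/8, exp ( - 1),sqrt( 7)/7, sqrt (3 )/3, 3*sqrt( 2),  65/7, 56/3, 20,39, 61*sqrt (2)/2,49*sqrt(7),  36*sqrt( 19)] 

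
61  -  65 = -4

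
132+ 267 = 399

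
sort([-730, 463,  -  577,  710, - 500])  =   [ - 730,- 577, - 500, 463,710]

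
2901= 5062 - 2161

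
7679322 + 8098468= 15777790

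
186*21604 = 4018344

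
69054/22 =3138+9/11 = 3138.82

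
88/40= 11/5= 2.20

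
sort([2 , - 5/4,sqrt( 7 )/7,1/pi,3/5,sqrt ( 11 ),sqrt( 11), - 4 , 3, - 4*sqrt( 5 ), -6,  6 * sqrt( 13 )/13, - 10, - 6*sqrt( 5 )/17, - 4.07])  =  [-10, -4*sqrt( 5), - 6,-4.07, - 4, - 5/4,-6*sqrt( 5 )/17, 1/pi, sqrt (7 )/7,3/5 , 6*sqrt( 13) /13, 2,  3,sqrt( 11),sqrt( 11)] 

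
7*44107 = 308749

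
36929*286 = 10561694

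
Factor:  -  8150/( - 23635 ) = 2^1 * 5^1*29^(-1 ) = 10/29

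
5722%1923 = 1876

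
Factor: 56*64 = 3584 = 2^9*7^1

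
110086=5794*19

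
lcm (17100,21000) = 1197000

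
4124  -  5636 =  - 1512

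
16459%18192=16459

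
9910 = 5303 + 4607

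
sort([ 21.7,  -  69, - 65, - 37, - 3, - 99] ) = [-99,  -  69, -65, - 37, - 3 , 21.7 ]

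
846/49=17+ 13/49 =17.27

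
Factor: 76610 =2^1*5^1*47^1*163^1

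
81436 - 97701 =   -  16265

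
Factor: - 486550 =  - 2^1*5^2*37^1*263^1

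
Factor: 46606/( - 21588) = - 2^( - 1 )*3^(-1 )*257^( - 1 )*3329^1 = - 3329/1542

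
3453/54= 1151/18   =  63.94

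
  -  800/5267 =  - 1  +  4467/5267= - 0.15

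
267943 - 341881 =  - 73938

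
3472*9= 31248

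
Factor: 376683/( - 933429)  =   - 7^(-1)*241^1  *  521^1*44449^(- 1)= -  125561/311143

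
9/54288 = 1/6032 = 0.00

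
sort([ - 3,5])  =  [ - 3,5 ] 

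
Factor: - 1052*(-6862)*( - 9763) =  - 70477378712 = - 2^3*13^1*47^1*73^1 * 263^1*751^1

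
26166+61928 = 88094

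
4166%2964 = 1202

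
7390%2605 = 2180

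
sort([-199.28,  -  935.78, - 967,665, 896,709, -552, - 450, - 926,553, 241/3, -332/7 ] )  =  [ - 967, - 935.78,  -  926, - 552,  -  450, - 199.28,-332/7,241/3, 553,665,709,896]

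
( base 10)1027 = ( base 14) 535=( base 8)2003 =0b10000000011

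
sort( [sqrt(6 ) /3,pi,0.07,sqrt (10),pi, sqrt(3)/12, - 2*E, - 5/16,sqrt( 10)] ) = [ - 2 * E,  -  5/16,0.07,sqrt( 3)/12,sqrt( 6 ) /3,pi,pi,sqrt(10), sqrt( 10) ] 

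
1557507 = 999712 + 557795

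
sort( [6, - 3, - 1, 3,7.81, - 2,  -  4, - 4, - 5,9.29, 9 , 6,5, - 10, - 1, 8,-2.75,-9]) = [ - 10 ,- 9,  -  5, - 4,  -  4, - 3 , -2.75, - 2, - 1, - 1, 3, 5,6 , 6 , 7.81, 8, 9, 9.29] 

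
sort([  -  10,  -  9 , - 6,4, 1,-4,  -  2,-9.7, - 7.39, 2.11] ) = [-10, - 9.7,  -  9, - 7.39,-6,-4, - 2, 1, 2.11, 4 ] 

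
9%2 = 1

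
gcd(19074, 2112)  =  66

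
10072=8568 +1504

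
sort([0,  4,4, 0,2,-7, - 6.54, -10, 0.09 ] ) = [- 10, - 7 , -6.54, 0, 0,0.09,2, 4, 4]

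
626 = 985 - 359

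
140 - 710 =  - 570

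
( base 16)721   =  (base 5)24300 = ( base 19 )511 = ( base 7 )5215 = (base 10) 1825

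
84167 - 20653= 63514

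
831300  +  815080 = 1646380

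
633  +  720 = 1353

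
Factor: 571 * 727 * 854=2^1 * 7^1*61^1 *571^1  *  727^1 = 354509918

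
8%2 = 0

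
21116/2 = 10558 = 10558.00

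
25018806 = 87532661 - 62513855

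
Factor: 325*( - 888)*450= - 2^4*3^3*5^4*13^1*37^1  =  -129870000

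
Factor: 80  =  2^4 * 5^1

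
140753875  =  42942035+97811840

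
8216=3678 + 4538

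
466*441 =205506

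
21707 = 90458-68751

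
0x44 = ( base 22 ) 32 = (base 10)68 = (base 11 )62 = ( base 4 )1010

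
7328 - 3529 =3799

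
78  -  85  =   - 7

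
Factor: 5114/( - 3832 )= - 2557/1916 = - 2^( - 2 )*479^ ( - 1)*2557^1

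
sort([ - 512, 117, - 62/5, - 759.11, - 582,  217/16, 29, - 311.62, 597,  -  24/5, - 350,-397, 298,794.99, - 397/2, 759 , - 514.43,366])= [ - 759.11 , - 582, - 514.43, - 512, - 397, - 350, - 311.62, - 397/2,-62/5,-24/5, 217/16, 29, 117 , 298,366, 597,759,794.99]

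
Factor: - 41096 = - 2^3*11^1*467^1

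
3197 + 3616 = 6813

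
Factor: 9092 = 2^2 * 2273^1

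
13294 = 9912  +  3382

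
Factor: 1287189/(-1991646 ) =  - 2^( - 1 )*17^1*47^1*179^1 * 110647^ ( - 1) = - 143021/221294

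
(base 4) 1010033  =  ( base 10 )4367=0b1000100001111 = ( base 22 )90b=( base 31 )4GR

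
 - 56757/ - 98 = 579 + 15/98 =579.15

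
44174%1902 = 428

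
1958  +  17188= 19146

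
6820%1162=1010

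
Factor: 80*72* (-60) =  - 345600 = -  2^9*3^3*5^2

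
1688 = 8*211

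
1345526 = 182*7393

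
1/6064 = 1/6064= 0.00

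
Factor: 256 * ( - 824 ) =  - 210944  =  - 2^11 * 103^1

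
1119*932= 1042908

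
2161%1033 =95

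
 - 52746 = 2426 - 55172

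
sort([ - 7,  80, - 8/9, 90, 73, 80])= [ - 7, - 8/9,73,  80,  80, 90 ]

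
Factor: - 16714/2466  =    -  3^(- 2)*61^1 = - 61/9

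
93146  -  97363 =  - 4217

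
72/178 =36/89  =  0.40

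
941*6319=5946179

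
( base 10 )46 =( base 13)37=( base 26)1k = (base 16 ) 2E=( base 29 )1H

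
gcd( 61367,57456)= 1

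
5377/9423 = 5377/9423  =  0.57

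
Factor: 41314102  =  2^1*20657051^1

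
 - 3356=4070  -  7426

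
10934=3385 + 7549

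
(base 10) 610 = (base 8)1142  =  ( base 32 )J2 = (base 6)2454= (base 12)42a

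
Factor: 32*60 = 1920 = 2^7* 3^1*5^1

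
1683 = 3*561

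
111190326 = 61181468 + 50008858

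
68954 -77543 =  - 8589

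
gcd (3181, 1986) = 1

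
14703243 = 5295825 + 9407418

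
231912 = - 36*(-6442)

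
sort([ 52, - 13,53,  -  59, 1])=[ - 59,- 13, 1, 52,53]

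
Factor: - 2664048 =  - 2^4*3^1* 55501^1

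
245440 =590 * 416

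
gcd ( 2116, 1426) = 46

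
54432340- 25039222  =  29393118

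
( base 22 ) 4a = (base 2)1100010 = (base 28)3e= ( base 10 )98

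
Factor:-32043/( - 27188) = 33/28=2^ (-2 ) * 3^1*7^( - 1)*11^1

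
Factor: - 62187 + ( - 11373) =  - 2^3*3^1*5^1*613^1 = - 73560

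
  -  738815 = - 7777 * 95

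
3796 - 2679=1117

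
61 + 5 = 66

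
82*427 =35014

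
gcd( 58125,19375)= 19375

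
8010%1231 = 624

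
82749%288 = 93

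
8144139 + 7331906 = 15476045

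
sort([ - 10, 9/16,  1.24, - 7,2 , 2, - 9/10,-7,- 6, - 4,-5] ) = [-10, - 7,- 7,  -  6, - 5,-4, - 9/10, 9/16, 1.24,2,2]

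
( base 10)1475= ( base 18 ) 49h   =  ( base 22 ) 311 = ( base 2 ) 10111000011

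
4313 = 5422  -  1109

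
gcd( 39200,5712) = 112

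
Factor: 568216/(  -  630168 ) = - 3^( - 1)*7^(-1)*31^( - 1)*587^1 = - 587/651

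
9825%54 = 51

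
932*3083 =2873356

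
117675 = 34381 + 83294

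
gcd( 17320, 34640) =17320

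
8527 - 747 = 7780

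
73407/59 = 1244 + 11/59  =  1244.19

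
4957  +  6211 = 11168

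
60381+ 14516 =74897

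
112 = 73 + 39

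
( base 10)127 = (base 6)331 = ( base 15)87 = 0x7f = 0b1111111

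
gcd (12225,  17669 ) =1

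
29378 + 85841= 115219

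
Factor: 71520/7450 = 48/5 = 2^4*3^1*5^( -1)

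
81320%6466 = 3728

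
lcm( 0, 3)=0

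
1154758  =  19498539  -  18343781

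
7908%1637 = 1360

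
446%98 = 54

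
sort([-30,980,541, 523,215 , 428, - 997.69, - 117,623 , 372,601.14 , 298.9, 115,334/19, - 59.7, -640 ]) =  [ - 997.69, -640, - 117, - 59.7, - 30, 334/19,  115,215,298.9,372,428,523,541, 601.14,623,980 ]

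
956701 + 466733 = 1423434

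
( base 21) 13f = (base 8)1007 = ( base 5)4034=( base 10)519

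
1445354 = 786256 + 659098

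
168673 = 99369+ 69304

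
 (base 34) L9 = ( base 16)2D3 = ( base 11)5A8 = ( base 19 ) 201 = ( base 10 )723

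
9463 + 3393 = 12856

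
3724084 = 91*40924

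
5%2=1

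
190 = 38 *5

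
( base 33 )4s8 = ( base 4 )1102220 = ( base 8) 12250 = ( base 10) 5288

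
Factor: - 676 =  - 2^2*13^2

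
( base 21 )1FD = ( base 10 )769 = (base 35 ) LY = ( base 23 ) 1aa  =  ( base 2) 1100000001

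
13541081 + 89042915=102583996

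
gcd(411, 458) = 1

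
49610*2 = 99220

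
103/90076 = 103/90076 = 0.00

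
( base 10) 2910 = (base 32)2QU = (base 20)75A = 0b101101011110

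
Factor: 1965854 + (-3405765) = -1439911=-  11^1*223^1*587^1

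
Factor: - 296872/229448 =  - 23^ ( - 1)*29^( - 1)*863^1=- 863/667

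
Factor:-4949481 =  - 3^1*19^1*71^1*1223^1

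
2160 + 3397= 5557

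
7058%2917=1224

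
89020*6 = 534120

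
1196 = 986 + 210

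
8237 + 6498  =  14735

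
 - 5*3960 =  - 19800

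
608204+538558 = 1146762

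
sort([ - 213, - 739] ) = [ - 739, -213] 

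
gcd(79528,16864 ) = 8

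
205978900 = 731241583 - 525262683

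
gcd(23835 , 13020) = 105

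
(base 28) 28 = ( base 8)100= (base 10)64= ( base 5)224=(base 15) 44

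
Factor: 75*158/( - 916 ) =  - 2^( - 1)*3^1 * 5^2*79^1*229^( - 1) = - 5925/458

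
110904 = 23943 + 86961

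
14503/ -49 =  - 14503/49 = - 295.98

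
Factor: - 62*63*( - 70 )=273420 = 2^2*3^2*5^1 *7^2*31^1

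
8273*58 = 479834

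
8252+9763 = 18015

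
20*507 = 10140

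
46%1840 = 46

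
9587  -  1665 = 7922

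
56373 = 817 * 69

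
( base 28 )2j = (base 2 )1001011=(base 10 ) 75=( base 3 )2210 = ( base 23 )36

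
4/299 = 4/299 = 0.01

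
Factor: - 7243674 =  - 2^1*3^1*19^1*63541^1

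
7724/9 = 7724/9 = 858.22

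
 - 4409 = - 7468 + 3059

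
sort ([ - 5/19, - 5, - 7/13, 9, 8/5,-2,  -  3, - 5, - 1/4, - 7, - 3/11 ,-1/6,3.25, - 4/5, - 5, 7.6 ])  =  [ - 7 , - 5,-5, - 5, - 3, - 2, - 4/5,-7/13, - 3/11, - 5/19, - 1/4, - 1/6 , 8/5, 3.25 , 7.6, 9 ] 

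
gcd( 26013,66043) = 1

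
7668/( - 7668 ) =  - 1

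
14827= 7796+7031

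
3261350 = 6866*475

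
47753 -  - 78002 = 125755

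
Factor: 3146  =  2^1*11^2*13^1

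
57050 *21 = 1198050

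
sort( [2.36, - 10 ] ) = [ -10, 2.36]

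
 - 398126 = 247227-645353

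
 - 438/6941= - 1 + 6503/6941= -0.06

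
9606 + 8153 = 17759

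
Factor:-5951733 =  - 3^1*23^1*86257^1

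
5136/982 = 5 + 113/491 = 5.23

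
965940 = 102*9470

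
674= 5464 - 4790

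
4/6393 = 4/6393 = 0.00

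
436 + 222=658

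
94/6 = 47/3 =15.67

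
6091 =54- - 6037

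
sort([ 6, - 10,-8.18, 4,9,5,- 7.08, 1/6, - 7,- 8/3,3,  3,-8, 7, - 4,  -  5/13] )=[ - 10, - 8.18, - 8, - 7.08 , - 7, - 4, - 8/3, -5/13 , 1/6, 3,3,  4,5, 6,7,9 ]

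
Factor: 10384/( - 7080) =- 2^1*3^( - 1 )*5^(- 1)*11^1 = - 22/15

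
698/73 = 698/73 = 9.56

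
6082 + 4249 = 10331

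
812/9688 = 29/346 =0.08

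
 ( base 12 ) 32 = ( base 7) 53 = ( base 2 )100110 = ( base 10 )38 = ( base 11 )35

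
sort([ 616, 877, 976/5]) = [976/5,616, 877] 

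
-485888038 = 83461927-569349965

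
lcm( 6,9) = 18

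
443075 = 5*88615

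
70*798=55860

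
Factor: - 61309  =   - 37^1*1657^1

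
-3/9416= - 1 + 9413/9416 = - 0.00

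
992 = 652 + 340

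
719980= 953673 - 233693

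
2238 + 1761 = 3999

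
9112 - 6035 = 3077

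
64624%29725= 5174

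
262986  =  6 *43831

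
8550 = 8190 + 360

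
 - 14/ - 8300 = 7/4150 = 0.00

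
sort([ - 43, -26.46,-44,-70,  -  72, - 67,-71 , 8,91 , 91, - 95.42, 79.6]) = [ -95.42, - 72, - 71, - 70, - 67, - 44, - 43 , - 26.46,8, 79.6, 91 , 91 ]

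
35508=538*66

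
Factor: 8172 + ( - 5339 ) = 2833^1=2833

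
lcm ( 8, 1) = 8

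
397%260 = 137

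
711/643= 1+68/643 = 1.11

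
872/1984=109/248 = 0.44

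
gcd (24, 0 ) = 24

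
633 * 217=137361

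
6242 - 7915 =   -  1673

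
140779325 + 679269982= 820049307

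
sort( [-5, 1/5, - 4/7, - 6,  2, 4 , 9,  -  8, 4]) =[ - 8, - 6, -5, - 4/7,1/5, 2,4, 4, 9]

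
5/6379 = 5/6379 = 0.00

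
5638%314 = 300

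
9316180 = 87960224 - 78644044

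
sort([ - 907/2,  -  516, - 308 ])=[ - 516,  -  907/2, - 308]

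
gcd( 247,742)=1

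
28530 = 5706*5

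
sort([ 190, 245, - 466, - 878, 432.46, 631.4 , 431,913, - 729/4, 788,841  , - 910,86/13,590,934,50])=[ - 910, - 878, - 466,-729/4,86/13, 50,190, 245,431, 432.46,590,  631.4,788,  841, 913,934]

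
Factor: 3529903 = 13^2*20887^1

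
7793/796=7793/796 = 9.79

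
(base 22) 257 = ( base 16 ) 43d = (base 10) 1085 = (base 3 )1111012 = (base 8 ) 2075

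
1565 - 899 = 666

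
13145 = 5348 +7797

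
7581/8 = 7581/8 = 947.62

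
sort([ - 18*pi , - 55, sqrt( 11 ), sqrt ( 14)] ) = [ - 18*pi , - 55,sqrt(11 ), sqrt( 14)]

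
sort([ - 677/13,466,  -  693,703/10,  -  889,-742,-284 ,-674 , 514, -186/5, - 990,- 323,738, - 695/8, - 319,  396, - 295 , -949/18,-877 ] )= [-990, - 889 , - 877,  -  742,-693, - 674,-323,-319,-295,-284, - 695/8,-949/18,-677/13, - 186/5,703/10, 396, 466,514,738 ]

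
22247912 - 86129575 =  - 63881663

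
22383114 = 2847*7862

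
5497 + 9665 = 15162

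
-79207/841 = -79207/841 = - 94.18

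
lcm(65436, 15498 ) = 588924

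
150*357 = 53550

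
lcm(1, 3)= 3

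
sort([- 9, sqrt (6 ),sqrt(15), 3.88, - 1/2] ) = [ - 9, - 1/2,sqrt(6), sqrt( 15), 3.88 ] 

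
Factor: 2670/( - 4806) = - 5/9 = -3^( - 2)*5^1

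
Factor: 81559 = 81559^1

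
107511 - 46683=60828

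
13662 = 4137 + 9525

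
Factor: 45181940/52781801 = 2^2* 5^1*41^( - 1)* 1287361^( - 1 ) * 2259097^1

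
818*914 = 747652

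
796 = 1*796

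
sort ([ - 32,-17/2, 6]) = [ - 32, - 17/2,6 ]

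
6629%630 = 329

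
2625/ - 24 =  - 110 + 5/8 = - 109.38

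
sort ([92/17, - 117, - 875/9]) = [ - 117 , - 875/9,92/17 ]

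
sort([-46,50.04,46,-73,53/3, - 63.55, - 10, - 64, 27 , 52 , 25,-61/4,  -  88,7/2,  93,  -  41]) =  [ -88, - 73, - 64,-63.55, - 46, - 41, - 61/4, - 10, 7/2, 53/3, 25,27,46, 50.04,  52, 93 ]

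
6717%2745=1227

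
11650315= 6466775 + 5183540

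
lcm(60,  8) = 120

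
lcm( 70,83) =5810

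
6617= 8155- 1538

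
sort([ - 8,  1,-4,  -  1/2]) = [ - 8, - 4, -1/2, 1] 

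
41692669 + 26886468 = 68579137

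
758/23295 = 758/23295 = 0.03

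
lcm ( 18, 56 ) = 504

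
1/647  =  1/647=0.00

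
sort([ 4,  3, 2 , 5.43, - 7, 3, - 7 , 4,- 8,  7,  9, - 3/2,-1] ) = [-8, - 7, - 7, - 3/2, - 1, 2,3, 3, 4,4,5.43,7, 9] 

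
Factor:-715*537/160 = -2^( - 5)*3^1*11^1*13^1*179^1 = - 76791/32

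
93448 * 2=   186896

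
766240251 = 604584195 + 161656056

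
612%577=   35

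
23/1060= 23/1060=0.02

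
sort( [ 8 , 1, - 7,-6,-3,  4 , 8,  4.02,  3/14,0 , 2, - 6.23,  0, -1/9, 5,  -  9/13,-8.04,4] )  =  [-8.04,  -  7,-6.23, -6 , - 3,-9/13, - 1/9,0, 0,3/14,1, 2, 4,4,  4.02,5, 8, 8 ] 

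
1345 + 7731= 9076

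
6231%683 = 84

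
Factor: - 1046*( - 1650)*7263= 12535211700 = 2^2*3^4* 5^2 * 11^1 * 269^1*523^1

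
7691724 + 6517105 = 14208829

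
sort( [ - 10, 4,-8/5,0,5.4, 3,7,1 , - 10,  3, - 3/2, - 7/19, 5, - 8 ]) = [ - 10, - 10, - 8, - 8/5,-3/2,-7/19, 0, 1,  3,  3, 4,5 , 5.4, 7 ]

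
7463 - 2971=4492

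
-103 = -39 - 64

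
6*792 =4752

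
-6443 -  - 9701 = 3258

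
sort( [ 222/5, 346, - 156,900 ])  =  [  -  156,222/5, 346, 900] 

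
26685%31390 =26685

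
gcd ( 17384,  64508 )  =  4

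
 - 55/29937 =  - 55/29937 = - 0.00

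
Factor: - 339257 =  - 339257^1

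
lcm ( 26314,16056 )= 947304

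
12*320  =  3840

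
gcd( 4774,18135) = 31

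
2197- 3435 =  - 1238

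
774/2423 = 774/2423 = 0.32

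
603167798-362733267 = 240434531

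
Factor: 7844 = 2^2*37^1*53^1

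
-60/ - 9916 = 15/2479=0.01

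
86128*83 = 7148624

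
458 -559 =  - 101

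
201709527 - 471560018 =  - 269850491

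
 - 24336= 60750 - 85086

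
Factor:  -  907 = - 907^1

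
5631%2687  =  257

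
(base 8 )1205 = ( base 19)1ei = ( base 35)IF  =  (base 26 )OL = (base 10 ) 645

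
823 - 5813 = - 4990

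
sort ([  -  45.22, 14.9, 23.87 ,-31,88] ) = [ - 45.22, - 31 , 14.9,  23.87, 88 ]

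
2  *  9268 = 18536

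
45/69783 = 15/23261  =  0.00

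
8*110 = 880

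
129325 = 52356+76969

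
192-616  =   - 424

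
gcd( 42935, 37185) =5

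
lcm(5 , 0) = 0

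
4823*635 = 3062605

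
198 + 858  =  1056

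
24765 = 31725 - 6960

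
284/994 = 2/7 = 0.29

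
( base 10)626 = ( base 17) 22E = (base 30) KQ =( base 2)1001110010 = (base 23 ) 145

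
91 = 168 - 77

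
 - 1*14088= - 14088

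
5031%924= 411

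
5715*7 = 40005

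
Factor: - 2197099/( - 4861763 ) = 23^( - 1) *29^ (  -  1)*37^( - 1 )*197^ ( - 1 ) * 887^1 * 2477^1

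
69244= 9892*7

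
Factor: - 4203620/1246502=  - 2101810/623251 = - 2^1*5^1* 101^1*499^(  -  1)*1249^ ( - 1)*2081^1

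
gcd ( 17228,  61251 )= 1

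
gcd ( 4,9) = 1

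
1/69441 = 1/69441=0.00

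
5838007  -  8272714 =- 2434707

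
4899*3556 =17420844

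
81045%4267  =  4239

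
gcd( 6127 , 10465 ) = 1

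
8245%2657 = 274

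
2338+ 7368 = 9706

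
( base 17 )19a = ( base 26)HA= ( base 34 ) da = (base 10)452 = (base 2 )111000100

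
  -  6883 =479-7362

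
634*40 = 25360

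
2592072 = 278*9324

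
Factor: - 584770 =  - 2^1*5^1*58477^1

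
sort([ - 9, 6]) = [ - 9, 6 ]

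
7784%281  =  197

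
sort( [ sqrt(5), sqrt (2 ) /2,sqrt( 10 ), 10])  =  [ sqrt( 2 ) /2, sqrt( 5),sqrt( 10),10]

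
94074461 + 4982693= 99057154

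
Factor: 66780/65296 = 45/44 = 2^( - 2 ) * 3^2*5^1*11^(-1 ) 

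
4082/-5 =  - 4082/5 = - 816.40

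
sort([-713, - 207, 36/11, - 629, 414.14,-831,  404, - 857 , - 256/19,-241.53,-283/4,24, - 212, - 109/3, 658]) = [ - 857,-831,  -  713,-629, - 241.53,-212, - 207, - 283/4,- 109/3, - 256/19, 36/11,24  ,  404, 414.14,658]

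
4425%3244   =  1181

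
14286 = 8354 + 5932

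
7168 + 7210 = 14378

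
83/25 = 3 + 8/25 =3.32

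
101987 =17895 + 84092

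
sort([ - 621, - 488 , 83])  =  [-621,-488,83 ] 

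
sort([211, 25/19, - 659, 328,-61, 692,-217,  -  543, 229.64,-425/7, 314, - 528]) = [ - 659,  -  543, - 528, - 217, - 61, - 425/7 , 25/19, 211,  229.64,314, 328, 692 ] 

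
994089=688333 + 305756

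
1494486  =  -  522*( -2863)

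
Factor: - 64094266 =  - 2^1*167^1 * 191899^1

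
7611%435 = 216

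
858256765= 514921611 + 343335154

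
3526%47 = 1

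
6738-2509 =4229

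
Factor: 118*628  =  2^3*59^1*157^1= 74104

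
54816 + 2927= 57743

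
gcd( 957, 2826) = 3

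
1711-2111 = -400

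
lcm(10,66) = 330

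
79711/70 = 79711/70= 1138.73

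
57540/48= 4795/4 = 1198.75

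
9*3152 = 28368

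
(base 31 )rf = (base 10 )852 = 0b1101010100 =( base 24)1bc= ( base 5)11402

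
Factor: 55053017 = 643^1*85619^1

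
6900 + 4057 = 10957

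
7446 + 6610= 14056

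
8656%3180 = 2296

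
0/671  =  0 = 0.00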